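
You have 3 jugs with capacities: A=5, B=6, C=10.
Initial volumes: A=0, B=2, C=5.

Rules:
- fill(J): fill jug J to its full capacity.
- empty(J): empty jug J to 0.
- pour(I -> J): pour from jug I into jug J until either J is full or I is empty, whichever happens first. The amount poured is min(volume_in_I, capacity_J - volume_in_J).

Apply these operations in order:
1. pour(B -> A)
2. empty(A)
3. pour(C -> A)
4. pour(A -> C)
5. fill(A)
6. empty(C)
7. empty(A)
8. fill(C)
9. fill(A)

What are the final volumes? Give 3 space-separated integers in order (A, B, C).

Answer: 5 0 10

Derivation:
Step 1: pour(B -> A) -> (A=2 B=0 C=5)
Step 2: empty(A) -> (A=0 B=0 C=5)
Step 3: pour(C -> A) -> (A=5 B=0 C=0)
Step 4: pour(A -> C) -> (A=0 B=0 C=5)
Step 5: fill(A) -> (A=5 B=0 C=5)
Step 6: empty(C) -> (A=5 B=0 C=0)
Step 7: empty(A) -> (A=0 B=0 C=0)
Step 8: fill(C) -> (A=0 B=0 C=10)
Step 9: fill(A) -> (A=5 B=0 C=10)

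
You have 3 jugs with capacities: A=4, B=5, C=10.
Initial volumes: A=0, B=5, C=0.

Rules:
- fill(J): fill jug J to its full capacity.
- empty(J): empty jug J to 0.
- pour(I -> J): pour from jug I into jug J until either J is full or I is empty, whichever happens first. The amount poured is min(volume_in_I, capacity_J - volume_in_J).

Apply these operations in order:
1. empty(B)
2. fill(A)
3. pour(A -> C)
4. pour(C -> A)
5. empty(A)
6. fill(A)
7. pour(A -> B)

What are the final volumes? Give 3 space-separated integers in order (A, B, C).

Answer: 0 4 0

Derivation:
Step 1: empty(B) -> (A=0 B=0 C=0)
Step 2: fill(A) -> (A=4 B=0 C=0)
Step 3: pour(A -> C) -> (A=0 B=0 C=4)
Step 4: pour(C -> A) -> (A=4 B=0 C=0)
Step 5: empty(A) -> (A=0 B=0 C=0)
Step 6: fill(A) -> (A=4 B=0 C=0)
Step 7: pour(A -> B) -> (A=0 B=4 C=0)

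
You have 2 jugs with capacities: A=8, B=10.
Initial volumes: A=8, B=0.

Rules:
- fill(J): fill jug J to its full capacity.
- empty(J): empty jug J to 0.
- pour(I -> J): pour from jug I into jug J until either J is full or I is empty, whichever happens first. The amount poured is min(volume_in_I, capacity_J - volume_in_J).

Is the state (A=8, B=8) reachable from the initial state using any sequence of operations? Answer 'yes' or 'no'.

BFS from (A=8, B=0):
  1. pour(A -> B) -> (A=0 B=8)
  2. fill(A) -> (A=8 B=8)
Target reached → yes.

Answer: yes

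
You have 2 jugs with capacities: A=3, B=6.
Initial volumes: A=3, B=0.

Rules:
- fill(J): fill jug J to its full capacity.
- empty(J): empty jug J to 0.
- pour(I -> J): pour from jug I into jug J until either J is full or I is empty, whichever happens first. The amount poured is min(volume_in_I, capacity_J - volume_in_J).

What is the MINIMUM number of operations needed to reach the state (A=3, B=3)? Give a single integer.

Answer: 2

Derivation:
BFS from (A=3, B=0). One shortest path:
  1. pour(A -> B) -> (A=0 B=3)
  2. fill(A) -> (A=3 B=3)
Reached target in 2 moves.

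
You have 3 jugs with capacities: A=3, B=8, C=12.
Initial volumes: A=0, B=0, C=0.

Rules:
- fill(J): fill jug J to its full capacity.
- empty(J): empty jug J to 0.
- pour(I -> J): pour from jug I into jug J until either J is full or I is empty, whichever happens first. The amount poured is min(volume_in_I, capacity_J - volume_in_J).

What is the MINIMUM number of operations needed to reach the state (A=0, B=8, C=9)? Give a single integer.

Answer: 4

Derivation:
BFS from (A=0, B=0, C=0). One shortest path:
  1. fill(B) -> (A=0 B=8 C=0)
  2. fill(C) -> (A=0 B=8 C=12)
  3. pour(C -> A) -> (A=3 B=8 C=9)
  4. empty(A) -> (A=0 B=8 C=9)
Reached target in 4 moves.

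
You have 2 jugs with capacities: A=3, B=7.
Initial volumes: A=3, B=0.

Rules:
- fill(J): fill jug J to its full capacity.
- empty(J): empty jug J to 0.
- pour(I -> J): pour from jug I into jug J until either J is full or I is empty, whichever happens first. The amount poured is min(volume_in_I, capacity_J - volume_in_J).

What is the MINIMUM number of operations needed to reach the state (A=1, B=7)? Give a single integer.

Answer: 8

Derivation:
BFS from (A=3, B=0). One shortest path:
  1. empty(A) -> (A=0 B=0)
  2. fill(B) -> (A=0 B=7)
  3. pour(B -> A) -> (A=3 B=4)
  4. empty(A) -> (A=0 B=4)
  5. pour(B -> A) -> (A=3 B=1)
  6. empty(A) -> (A=0 B=1)
  7. pour(B -> A) -> (A=1 B=0)
  8. fill(B) -> (A=1 B=7)
Reached target in 8 moves.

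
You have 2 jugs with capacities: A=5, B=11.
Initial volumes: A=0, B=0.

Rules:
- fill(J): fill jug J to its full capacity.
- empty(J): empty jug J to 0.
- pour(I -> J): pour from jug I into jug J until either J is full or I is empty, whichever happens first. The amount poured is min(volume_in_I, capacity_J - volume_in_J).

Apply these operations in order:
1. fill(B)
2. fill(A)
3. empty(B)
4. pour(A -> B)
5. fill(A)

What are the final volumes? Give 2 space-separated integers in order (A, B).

Step 1: fill(B) -> (A=0 B=11)
Step 2: fill(A) -> (A=5 B=11)
Step 3: empty(B) -> (A=5 B=0)
Step 4: pour(A -> B) -> (A=0 B=5)
Step 5: fill(A) -> (A=5 B=5)

Answer: 5 5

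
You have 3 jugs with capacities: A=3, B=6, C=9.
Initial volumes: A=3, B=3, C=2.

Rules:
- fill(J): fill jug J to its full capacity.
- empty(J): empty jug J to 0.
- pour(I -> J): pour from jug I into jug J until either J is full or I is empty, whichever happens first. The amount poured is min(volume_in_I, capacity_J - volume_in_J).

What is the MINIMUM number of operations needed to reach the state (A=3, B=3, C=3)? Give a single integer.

BFS from (A=3, B=3, C=2). One shortest path:
  1. empty(C) -> (A=3 B=3 C=0)
  2. pour(A -> C) -> (A=0 B=3 C=3)
  3. fill(A) -> (A=3 B=3 C=3)
Reached target in 3 moves.

Answer: 3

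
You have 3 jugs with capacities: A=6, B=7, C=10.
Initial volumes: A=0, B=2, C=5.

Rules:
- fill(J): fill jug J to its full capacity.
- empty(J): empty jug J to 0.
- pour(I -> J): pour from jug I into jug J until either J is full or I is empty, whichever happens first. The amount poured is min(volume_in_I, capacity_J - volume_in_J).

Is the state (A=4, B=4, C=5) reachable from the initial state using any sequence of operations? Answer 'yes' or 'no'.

Answer: no

Derivation:
BFS explored all 346 reachable states.
Reachable set includes: (0,0,0), (0,0,1), (0,0,2), (0,0,3), (0,0,4), (0,0,5), (0,0,6), (0,0,7), (0,0,8), (0,0,9), (0,0,10), (0,1,0) ...
Target (A=4, B=4, C=5) not in reachable set → no.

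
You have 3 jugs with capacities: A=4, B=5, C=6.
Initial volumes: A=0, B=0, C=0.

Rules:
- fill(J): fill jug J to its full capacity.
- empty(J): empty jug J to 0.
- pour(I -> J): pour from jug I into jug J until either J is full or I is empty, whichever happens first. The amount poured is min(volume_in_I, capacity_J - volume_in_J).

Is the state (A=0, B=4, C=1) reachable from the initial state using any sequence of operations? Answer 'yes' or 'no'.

Answer: yes

Derivation:
BFS from (A=0, B=0, C=0):
  1. fill(B) -> (A=0 B=5 C=0)
  2. pour(B -> A) -> (A=4 B=1 C=0)
  3. pour(B -> C) -> (A=4 B=0 C=1)
  4. pour(A -> B) -> (A=0 B=4 C=1)
Target reached → yes.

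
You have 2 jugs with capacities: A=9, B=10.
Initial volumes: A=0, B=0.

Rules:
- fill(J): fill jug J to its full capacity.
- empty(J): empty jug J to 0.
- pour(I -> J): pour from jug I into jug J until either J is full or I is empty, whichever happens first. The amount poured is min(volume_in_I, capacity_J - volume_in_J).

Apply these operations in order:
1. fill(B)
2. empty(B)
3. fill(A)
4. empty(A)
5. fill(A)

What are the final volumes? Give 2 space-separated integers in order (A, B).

Step 1: fill(B) -> (A=0 B=10)
Step 2: empty(B) -> (A=0 B=0)
Step 3: fill(A) -> (A=9 B=0)
Step 4: empty(A) -> (A=0 B=0)
Step 5: fill(A) -> (A=9 B=0)

Answer: 9 0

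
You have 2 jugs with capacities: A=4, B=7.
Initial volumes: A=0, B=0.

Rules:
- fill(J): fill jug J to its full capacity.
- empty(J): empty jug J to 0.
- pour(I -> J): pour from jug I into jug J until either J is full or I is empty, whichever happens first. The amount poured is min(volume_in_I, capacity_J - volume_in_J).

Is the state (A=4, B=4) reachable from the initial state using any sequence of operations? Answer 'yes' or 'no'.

Answer: yes

Derivation:
BFS from (A=0, B=0):
  1. fill(A) -> (A=4 B=0)
  2. pour(A -> B) -> (A=0 B=4)
  3. fill(A) -> (A=4 B=4)
Target reached → yes.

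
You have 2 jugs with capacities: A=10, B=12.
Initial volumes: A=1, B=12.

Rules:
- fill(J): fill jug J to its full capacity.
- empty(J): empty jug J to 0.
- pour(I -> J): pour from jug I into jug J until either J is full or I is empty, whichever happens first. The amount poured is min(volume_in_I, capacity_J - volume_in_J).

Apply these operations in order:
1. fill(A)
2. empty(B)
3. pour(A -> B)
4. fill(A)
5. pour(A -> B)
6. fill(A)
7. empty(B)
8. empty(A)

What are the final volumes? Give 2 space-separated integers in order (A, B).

Answer: 0 0

Derivation:
Step 1: fill(A) -> (A=10 B=12)
Step 2: empty(B) -> (A=10 B=0)
Step 3: pour(A -> B) -> (A=0 B=10)
Step 4: fill(A) -> (A=10 B=10)
Step 5: pour(A -> B) -> (A=8 B=12)
Step 6: fill(A) -> (A=10 B=12)
Step 7: empty(B) -> (A=10 B=0)
Step 8: empty(A) -> (A=0 B=0)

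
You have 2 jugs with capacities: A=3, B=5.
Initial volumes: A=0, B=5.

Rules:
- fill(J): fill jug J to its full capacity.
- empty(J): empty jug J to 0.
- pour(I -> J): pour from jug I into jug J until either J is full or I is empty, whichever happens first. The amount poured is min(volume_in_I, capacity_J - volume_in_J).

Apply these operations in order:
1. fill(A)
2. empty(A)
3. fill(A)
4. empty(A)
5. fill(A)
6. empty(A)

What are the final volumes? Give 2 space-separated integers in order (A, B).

Step 1: fill(A) -> (A=3 B=5)
Step 2: empty(A) -> (A=0 B=5)
Step 3: fill(A) -> (A=3 B=5)
Step 4: empty(A) -> (A=0 B=5)
Step 5: fill(A) -> (A=3 B=5)
Step 6: empty(A) -> (A=0 B=5)

Answer: 0 5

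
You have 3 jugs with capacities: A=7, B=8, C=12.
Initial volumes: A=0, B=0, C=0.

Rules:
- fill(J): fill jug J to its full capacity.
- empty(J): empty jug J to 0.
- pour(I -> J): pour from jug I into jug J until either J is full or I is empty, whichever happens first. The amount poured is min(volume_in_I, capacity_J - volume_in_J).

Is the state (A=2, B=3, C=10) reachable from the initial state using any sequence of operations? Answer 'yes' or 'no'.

BFS explored all 474 reachable states.
Reachable set includes: (0,0,0), (0,0,1), (0,0,2), (0,0,3), (0,0,4), (0,0,5), (0,0,6), (0,0,7), (0,0,8), (0,0,9), (0,0,10), (0,0,11) ...
Target (A=2, B=3, C=10) not in reachable set → no.

Answer: no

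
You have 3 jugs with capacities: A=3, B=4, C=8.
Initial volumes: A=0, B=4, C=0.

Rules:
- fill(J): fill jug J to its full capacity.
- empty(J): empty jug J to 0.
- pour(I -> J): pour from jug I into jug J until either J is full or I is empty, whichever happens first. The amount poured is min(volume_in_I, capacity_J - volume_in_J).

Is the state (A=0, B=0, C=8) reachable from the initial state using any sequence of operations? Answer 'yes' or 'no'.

BFS from (A=0, B=4, C=0):
  1. empty(B) -> (A=0 B=0 C=0)
  2. fill(C) -> (A=0 B=0 C=8)
Target reached → yes.

Answer: yes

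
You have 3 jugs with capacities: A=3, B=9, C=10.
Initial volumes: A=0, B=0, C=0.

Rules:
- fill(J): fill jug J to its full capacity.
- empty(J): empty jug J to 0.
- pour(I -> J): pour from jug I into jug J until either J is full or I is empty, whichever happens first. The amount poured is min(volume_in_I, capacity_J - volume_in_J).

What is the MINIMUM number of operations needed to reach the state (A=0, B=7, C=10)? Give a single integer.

Answer: 5

Derivation:
BFS from (A=0, B=0, C=0). One shortest path:
  1. fill(C) -> (A=0 B=0 C=10)
  2. pour(C -> A) -> (A=3 B=0 C=7)
  3. empty(A) -> (A=0 B=0 C=7)
  4. pour(C -> B) -> (A=0 B=7 C=0)
  5. fill(C) -> (A=0 B=7 C=10)
Reached target in 5 moves.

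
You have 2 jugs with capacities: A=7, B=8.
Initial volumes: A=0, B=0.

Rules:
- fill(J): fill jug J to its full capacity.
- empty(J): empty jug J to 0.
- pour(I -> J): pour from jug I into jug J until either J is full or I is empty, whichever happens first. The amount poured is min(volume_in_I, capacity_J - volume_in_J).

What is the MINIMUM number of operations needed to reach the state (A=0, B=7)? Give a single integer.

BFS from (A=0, B=0). One shortest path:
  1. fill(A) -> (A=7 B=0)
  2. pour(A -> B) -> (A=0 B=7)
Reached target in 2 moves.

Answer: 2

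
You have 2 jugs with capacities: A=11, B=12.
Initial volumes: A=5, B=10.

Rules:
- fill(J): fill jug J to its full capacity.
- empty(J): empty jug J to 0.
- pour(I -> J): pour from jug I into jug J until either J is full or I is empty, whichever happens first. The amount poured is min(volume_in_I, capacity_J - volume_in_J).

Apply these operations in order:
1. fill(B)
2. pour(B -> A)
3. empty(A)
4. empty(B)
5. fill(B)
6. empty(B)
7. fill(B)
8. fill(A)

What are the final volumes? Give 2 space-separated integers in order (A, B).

Step 1: fill(B) -> (A=5 B=12)
Step 2: pour(B -> A) -> (A=11 B=6)
Step 3: empty(A) -> (A=0 B=6)
Step 4: empty(B) -> (A=0 B=0)
Step 5: fill(B) -> (A=0 B=12)
Step 6: empty(B) -> (A=0 B=0)
Step 7: fill(B) -> (A=0 B=12)
Step 8: fill(A) -> (A=11 B=12)

Answer: 11 12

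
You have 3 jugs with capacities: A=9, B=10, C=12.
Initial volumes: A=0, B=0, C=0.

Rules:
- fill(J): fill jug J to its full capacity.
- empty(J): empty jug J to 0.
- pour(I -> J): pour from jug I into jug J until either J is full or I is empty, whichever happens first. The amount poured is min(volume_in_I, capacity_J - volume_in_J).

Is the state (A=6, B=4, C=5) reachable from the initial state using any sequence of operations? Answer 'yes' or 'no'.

Answer: no

Derivation:
BFS explored all 638 reachable states.
Reachable set includes: (0,0,0), (0,0,1), (0,0,2), (0,0,3), (0,0,4), (0,0,5), (0,0,6), (0,0,7), (0,0,8), (0,0,9), (0,0,10), (0,0,11) ...
Target (A=6, B=4, C=5) not in reachable set → no.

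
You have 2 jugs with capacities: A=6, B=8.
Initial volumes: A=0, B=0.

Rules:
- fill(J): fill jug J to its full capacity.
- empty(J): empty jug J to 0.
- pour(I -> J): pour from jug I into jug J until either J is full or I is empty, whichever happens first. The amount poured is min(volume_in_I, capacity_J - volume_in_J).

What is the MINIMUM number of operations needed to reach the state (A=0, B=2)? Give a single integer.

BFS from (A=0, B=0). One shortest path:
  1. fill(B) -> (A=0 B=8)
  2. pour(B -> A) -> (A=6 B=2)
  3. empty(A) -> (A=0 B=2)
Reached target in 3 moves.

Answer: 3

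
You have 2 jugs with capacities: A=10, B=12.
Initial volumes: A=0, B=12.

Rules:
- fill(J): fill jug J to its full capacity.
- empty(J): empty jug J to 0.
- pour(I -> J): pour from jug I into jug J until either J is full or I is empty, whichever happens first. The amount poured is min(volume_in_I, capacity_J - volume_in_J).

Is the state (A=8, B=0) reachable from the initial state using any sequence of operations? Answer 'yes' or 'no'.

BFS from (A=0, B=12):
  1. fill(A) -> (A=10 B=12)
  2. empty(B) -> (A=10 B=0)
  3. pour(A -> B) -> (A=0 B=10)
  4. fill(A) -> (A=10 B=10)
  5. pour(A -> B) -> (A=8 B=12)
  6. empty(B) -> (A=8 B=0)
Target reached → yes.

Answer: yes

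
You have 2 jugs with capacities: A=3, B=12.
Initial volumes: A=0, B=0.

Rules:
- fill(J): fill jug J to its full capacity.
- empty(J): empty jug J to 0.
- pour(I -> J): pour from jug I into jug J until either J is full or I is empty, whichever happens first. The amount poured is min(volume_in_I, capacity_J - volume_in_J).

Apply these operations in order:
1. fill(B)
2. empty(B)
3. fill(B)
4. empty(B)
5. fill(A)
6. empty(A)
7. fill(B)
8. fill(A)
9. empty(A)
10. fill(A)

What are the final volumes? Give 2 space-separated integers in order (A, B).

Answer: 3 12

Derivation:
Step 1: fill(B) -> (A=0 B=12)
Step 2: empty(B) -> (A=0 B=0)
Step 3: fill(B) -> (A=0 B=12)
Step 4: empty(B) -> (A=0 B=0)
Step 5: fill(A) -> (A=3 B=0)
Step 6: empty(A) -> (A=0 B=0)
Step 7: fill(B) -> (A=0 B=12)
Step 8: fill(A) -> (A=3 B=12)
Step 9: empty(A) -> (A=0 B=12)
Step 10: fill(A) -> (A=3 B=12)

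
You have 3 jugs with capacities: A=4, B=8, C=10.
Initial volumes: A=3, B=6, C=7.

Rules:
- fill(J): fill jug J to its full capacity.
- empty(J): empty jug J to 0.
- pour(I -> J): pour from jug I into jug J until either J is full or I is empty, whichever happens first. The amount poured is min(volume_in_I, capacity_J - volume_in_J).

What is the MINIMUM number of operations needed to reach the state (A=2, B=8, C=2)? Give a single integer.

BFS from (A=3, B=6, C=7). One shortest path:
  1. pour(C -> A) -> (A=4 B=6 C=6)
  2. empty(A) -> (A=0 B=6 C=6)
  3. pour(C -> A) -> (A=4 B=6 C=2)
  4. pour(A -> B) -> (A=2 B=8 C=2)
Reached target in 4 moves.

Answer: 4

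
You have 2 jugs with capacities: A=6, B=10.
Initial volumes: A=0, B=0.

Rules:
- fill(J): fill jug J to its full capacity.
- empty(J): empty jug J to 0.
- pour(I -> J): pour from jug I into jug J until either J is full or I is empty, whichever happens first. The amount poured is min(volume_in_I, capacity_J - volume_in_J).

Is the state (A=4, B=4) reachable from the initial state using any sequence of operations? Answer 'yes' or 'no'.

Answer: no

Derivation:
BFS explored all 16 reachable states.
Reachable set includes: (0,0), (0,2), (0,4), (0,6), (0,8), (0,10), (2,0), (2,10), (4,0), (4,10), (6,0), (6,2) ...
Target (A=4, B=4) not in reachable set → no.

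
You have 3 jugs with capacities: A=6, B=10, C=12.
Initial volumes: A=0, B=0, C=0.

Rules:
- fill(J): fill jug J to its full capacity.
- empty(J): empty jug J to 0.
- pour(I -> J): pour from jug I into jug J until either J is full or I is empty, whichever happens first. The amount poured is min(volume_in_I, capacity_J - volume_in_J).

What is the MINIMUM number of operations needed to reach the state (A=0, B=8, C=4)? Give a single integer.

Answer: 7

Derivation:
BFS from (A=0, B=0, C=0). One shortest path:
  1. fill(C) -> (A=0 B=0 C=12)
  2. pour(C -> B) -> (A=0 B=10 C=2)
  3. pour(B -> A) -> (A=6 B=4 C=2)
  4. pour(A -> C) -> (A=0 B=4 C=8)
  5. pour(B -> A) -> (A=4 B=0 C=8)
  6. pour(C -> B) -> (A=4 B=8 C=0)
  7. pour(A -> C) -> (A=0 B=8 C=4)
Reached target in 7 moves.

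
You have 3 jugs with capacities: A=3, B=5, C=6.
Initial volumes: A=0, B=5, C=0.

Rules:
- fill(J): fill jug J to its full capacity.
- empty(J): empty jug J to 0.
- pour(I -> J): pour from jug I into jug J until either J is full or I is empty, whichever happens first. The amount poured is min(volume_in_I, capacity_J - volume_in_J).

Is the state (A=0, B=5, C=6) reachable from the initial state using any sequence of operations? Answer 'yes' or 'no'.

Answer: yes

Derivation:
BFS from (A=0, B=5, C=0):
  1. fill(C) -> (A=0 B=5 C=6)
Target reached → yes.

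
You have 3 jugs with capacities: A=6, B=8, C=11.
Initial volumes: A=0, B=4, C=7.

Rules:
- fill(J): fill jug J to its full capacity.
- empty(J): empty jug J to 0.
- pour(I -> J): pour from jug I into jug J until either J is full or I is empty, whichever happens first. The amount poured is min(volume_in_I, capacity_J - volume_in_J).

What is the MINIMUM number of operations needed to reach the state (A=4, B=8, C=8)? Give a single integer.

BFS from (A=0, B=4, C=7). One shortest path:
  1. empty(C) -> (A=0 B=4 C=0)
  2. pour(B -> A) -> (A=4 B=0 C=0)
  3. fill(B) -> (A=4 B=8 C=0)
  4. pour(B -> C) -> (A=4 B=0 C=8)
  5. fill(B) -> (A=4 B=8 C=8)
Reached target in 5 moves.

Answer: 5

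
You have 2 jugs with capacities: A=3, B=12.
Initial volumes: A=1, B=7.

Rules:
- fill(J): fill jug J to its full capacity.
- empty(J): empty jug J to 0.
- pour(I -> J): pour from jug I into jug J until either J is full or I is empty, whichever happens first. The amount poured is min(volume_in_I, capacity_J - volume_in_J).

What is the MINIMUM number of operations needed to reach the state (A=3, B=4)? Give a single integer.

BFS from (A=1, B=7). One shortest path:
  1. empty(A) -> (A=0 B=7)
  2. pour(B -> A) -> (A=3 B=4)
Reached target in 2 moves.

Answer: 2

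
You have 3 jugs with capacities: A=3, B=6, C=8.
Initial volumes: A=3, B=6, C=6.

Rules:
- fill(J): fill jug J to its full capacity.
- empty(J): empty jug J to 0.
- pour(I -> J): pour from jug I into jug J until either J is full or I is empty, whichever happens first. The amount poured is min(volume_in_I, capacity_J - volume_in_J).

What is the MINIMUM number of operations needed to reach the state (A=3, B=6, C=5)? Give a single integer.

BFS from (A=3, B=6, C=6). One shortest path:
  1. empty(A) -> (A=0 B=6 C=6)
  2. fill(C) -> (A=0 B=6 C=8)
  3. pour(C -> A) -> (A=3 B=6 C=5)
Reached target in 3 moves.

Answer: 3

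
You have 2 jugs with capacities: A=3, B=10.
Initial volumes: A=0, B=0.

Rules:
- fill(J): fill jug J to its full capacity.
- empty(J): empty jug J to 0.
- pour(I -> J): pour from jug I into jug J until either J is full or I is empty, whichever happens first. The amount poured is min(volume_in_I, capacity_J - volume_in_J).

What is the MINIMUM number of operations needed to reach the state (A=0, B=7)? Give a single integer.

BFS from (A=0, B=0). One shortest path:
  1. fill(B) -> (A=0 B=10)
  2. pour(B -> A) -> (A=3 B=7)
  3. empty(A) -> (A=0 B=7)
Reached target in 3 moves.

Answer: 3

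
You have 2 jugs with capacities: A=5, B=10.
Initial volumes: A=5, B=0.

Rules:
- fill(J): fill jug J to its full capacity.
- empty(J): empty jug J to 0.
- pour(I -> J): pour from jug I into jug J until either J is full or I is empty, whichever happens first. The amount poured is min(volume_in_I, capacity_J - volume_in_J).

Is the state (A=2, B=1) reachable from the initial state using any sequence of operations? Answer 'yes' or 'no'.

BFS explored all 6 reachable states.
Reachable set includes: (0,0), (0,5), (0,10), (5,0), (5,5), (5,10)
Target (A=2, B=1) not in reachable set → no.

Answer: no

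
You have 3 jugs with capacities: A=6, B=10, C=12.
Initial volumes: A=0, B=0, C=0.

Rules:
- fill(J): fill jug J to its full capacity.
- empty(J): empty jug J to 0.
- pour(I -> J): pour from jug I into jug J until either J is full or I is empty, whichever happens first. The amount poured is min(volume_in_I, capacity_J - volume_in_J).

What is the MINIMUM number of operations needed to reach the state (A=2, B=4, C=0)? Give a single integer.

Answer: 5

Derivation:
BFS from (A=0, B=0, C=0). One shortest path:
  1. fill(C) -> (A=0 B=0 C=12)
  2. pour(C -> B) -> (A=0 B=10 C=2)
  3. pour(B -> A) -> (A=6 B=4 C=2)
  4. empty(A) -> (A=0 B=4 C=2)
  5. pour(C -> A) -> (A=2 B=4 C=0)
Reached target in 5 moves.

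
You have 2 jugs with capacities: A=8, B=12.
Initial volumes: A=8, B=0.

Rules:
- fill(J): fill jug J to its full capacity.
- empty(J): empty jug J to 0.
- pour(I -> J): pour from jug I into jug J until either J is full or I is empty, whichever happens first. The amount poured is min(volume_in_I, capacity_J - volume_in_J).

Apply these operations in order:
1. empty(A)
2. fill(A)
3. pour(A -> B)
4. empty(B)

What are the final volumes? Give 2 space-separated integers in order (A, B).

Step 1: empty(A) -> (A=0 B=0)
Step 2: fill(A) -> (A=8 B=0)
Step 3: pour(A -> B) -> (A=0 B=8)
Step 4: empty(B) -> (A=0 B=0)

Answer: 0 0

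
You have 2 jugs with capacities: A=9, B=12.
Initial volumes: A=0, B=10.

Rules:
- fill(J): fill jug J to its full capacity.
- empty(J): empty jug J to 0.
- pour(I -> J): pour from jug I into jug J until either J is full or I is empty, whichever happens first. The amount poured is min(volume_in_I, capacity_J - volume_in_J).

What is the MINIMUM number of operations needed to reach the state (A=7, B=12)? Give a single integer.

Answer: 2

Derivation:
BFS from (A=0, B=10). One shortest path:
  1. fill(A) -> (A=9 B=10)
  2. pour(A -> B) -> (A=7 B=12)
Reached target in 2 moves.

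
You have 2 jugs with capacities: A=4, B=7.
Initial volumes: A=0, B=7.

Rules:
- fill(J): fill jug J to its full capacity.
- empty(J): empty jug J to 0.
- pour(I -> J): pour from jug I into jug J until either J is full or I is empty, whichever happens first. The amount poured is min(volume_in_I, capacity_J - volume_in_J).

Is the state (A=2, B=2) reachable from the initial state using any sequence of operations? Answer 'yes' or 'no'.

Answer: no

Derivation:
BFS explored all 22 reachable states.
Reachable set includes: (0,0), (0,1), (0,2), (0,3), (0,4), (0,5), (0,6), (0,7), (1,0), (1,7), (2,0), (2,7) ...
Target (A=2, B=2) not in reachable set → no.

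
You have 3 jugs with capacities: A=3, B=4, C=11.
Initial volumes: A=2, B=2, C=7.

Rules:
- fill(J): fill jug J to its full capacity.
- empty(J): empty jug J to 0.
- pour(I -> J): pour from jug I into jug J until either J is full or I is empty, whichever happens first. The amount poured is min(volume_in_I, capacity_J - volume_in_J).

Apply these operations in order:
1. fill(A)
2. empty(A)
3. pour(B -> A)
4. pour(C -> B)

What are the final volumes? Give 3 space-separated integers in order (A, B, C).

Answer: 2 4 3

Derivation:
Step 1: fill(A) -> (A=3 B=2 C=7)
Step 2: empty(A) -> (A=0 B=2 C=7)
Step 3: pour(B -> A) -> (A=2 B=0 C=7)
Step 4: pour(C -> B) -> (A=2 B=4 C=3)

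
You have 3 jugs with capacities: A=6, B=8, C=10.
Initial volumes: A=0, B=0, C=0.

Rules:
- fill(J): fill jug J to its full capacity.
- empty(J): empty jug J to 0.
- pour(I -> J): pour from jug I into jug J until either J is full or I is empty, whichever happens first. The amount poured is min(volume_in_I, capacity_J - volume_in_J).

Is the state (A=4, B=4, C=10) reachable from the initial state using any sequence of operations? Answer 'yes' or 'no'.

Answer: yes

Derivation:
BFS from (A=0, B=0, C=0):
  1. fill(A) -> (A=6 B=0 C=0)
  2. pour(A -> B) -> (A=0 B=6 C=0)
  3. fill(A) -> (A=6 B=6 C=0)
  4. pour(A -> C) -> (A=0 B=6 C=6)
  5. fill(A) -> (A=6 B=6 C=6)
  6. pour(A -> B) -> (A=4 B=8 C=6)
  7. pour(B -> C) -> (A=4 B=4 C=10)
Target reached → yes.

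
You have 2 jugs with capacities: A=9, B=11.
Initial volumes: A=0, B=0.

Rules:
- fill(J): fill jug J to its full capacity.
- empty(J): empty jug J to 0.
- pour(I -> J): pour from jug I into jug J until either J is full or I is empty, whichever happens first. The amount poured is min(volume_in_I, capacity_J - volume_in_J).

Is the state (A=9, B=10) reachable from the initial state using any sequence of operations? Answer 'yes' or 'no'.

BFS from (A=0, B=0):
  1. fill(B) -> (A=0 B=11)
  2. pour(B -> A) -> (A=9 B=2)
  3. empty(A) -> (A=0 B=2)
  4. pour(B -> A) -> (A=2 B=0)
  5. fill(B) -> (A=2 B=11)
  6. pour(B -> A) -> (A=9 B=4)
  7. empty(A) -> (A=0 B=4)
  8. pour(B -> A) -> (A=4 B=0)
  9. fill(B) -> (A=4 B=11)
  10. pour(B -> A) -> (A=9 B=6)
  11. empty(A) -> (A=0 B=6)
  12. pour(B -> A) -> (A=6 B=0)
  13. fill(B) -> (A=6 B=11)
  14. pour(B -> A) -> (A=9 B=8)
  15. empty(A) -> (A=0 B=8)
  16. pour(B -> A) -> (A=8 B=0)
  17. fill(B) -> (A=8 B=11)
  18. pour(B -> A) -> (A=9 B=10)
Target reached → yes.

Answer: yes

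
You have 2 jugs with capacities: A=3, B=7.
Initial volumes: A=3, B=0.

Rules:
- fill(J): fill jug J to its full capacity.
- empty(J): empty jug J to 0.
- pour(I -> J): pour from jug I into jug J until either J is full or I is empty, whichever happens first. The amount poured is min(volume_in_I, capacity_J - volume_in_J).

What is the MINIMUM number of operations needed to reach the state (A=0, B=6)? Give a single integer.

BFS from (A=3, B=0). One shortest path:
  1. pour(A -> B) -> (A=0 B=3)
  2. fill(A) -> (A=3 B=3)
  3. pour(A -> B) -> (A=0 B=6)
Reached target in 3 moves.

Answer: 3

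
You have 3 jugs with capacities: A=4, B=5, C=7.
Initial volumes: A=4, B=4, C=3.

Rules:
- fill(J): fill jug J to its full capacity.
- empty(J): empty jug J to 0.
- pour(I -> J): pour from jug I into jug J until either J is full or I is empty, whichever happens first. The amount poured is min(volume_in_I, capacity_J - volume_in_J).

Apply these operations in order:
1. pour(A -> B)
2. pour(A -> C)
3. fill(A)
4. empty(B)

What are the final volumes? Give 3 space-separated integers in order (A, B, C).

Answer: 4 0 6

Derivation:
Step 1: pour(A -> B) -> (A=3 B=5 C=3)
Step 2: pour(A -> C) -> (A=0 B=5 C=6)
Step 3: fill(A) -> (A=4 B=5 C=6)
Step 4: empty(B) -> (A=4 B=0 C=6)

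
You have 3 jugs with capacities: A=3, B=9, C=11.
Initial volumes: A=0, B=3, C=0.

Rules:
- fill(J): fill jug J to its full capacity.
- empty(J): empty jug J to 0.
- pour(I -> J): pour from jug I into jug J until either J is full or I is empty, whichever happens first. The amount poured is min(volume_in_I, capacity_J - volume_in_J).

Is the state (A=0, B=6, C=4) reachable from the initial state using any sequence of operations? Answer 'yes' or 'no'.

BFS from (A=0, B=3, C=0):
  1. pour(B -> C) -> (A=0 B=0 C=3)
  2. fill(B) -> (A=0 B=9 C=3)
  3. pour(B -> C) -> (A=0 B=1 C=11)
  4. empty(C) -> (A=0 B=1 C=0)
  5. pour(B -> C) -> (A=0 B=0 C=1)
  6. fill(B) -> (A=0 B=9 C=1)
  7. pour(B -> A) -> (A=3 B=6 C=1)
  8. pour(A -> C) -> (A=0 B=6 C=4)
Target reached → yes.

Answer: yes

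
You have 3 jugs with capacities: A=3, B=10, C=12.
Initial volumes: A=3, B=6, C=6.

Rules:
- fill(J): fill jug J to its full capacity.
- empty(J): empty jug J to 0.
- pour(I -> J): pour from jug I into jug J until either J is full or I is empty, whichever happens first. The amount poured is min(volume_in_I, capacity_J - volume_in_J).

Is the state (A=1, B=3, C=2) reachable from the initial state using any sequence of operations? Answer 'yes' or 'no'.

Answer: no

Derivation:
BFS explored all 374 reachable states.
Reachable set includes: (0,0,0), (0,0,1), (0,0,2), (0,0,3), (0,0,4), (0,0,5), (0,0,6), (0,0,7), (0,0,8), (0,0,9), (0,0,10), (0,0,11) ...
Target (A=1, B=3, C=2) not in reachable set → no.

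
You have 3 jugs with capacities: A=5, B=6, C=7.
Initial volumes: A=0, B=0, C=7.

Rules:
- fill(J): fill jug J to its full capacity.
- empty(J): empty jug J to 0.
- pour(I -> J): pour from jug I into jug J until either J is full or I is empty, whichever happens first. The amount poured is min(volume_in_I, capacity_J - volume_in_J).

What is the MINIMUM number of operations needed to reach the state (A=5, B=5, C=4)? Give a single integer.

Answer: 5

Derivation:
BFS from (A=0, B=0, C=7). One shortest path:
  1. pour(C -> A) -> (A=5 B=0 C=2)
  2. pour(A -> B) -> (A=0 B=5 C=2)
  3. pour(C -> A) -> (A=2 B=5 C=0)
  4. fill(C) -> (A=2 B=5 C=7)
  5. pour(C -> A) -> (A=5 B=5 C=4)
Reached target in 5 moves.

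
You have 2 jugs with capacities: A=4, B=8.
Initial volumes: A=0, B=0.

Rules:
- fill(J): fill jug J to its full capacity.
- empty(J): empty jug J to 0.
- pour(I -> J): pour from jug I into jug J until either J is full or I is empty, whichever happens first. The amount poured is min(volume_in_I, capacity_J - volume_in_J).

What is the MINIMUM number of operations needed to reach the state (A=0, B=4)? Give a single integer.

BFS from (A=0, B=0). One shortest path:
  1. fill(A) -> (A=4 B=0)
  2. pour(A -> B) -> (A=0 B=4)
Reached target in 2 moves.

Answer: 2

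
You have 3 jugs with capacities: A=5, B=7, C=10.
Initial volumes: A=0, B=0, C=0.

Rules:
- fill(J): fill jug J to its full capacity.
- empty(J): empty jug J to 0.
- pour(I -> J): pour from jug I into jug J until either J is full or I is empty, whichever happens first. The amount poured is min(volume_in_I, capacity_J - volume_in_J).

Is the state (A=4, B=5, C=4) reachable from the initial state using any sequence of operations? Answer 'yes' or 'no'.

Answer: no

Derivation:
BFS explored all 312 reachable states.
Reachable set includes: (0,0,0), (0,0,1), (0,0,2), (0,0,3), (0,0,4), (0,0,5), (0,0,6), (0,0,7), (0,0,8), (0,0,9), (0,0,10), (0,1,0) ...
Target (A=4, B=5, C=4) not in reachable set → no.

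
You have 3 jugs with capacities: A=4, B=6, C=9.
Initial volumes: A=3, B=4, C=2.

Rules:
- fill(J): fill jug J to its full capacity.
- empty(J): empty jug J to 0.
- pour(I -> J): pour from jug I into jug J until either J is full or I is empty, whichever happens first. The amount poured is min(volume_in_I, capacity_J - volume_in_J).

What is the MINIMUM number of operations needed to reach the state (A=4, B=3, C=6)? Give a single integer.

Answer: 3

Derivation:
BFS from (A=3, B=4, C=2). One shortest path:
  1. pour(B -> A) -> (A=4 B=3 C=2)
  2. pour(A -> C) -> (A=0 B=3 C=6)
  3. fill(A) -> (A=4 B=3 C=6)
Reached target in 3 moves.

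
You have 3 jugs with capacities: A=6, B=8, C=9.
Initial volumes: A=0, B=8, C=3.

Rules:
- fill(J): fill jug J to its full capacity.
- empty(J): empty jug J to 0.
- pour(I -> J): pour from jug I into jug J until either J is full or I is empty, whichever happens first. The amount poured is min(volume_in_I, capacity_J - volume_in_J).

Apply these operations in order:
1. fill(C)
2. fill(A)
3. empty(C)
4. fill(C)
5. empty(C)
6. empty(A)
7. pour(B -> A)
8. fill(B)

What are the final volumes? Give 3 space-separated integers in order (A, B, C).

Step 1: fill(C) -> (A=0 B=8 C=9)
Step 2: fill(A) -> (A=6 B=8 C=9)
Step 3: empty(C) -> (A=6 B=8 C=0)
Step 4: fill(C) -> (A=6 B=8 C=9)
Step 5: empty(C) -> (A=6 B=8 C=0)
Step 6: empty(A) -> (A=0 B=8 C=0)
Step 7: pour(B -> A) -> (A=6 B=2 C=0)
Step 8: fill(B) -> (A=6 B=8 C=0)

Answer: 6 8 0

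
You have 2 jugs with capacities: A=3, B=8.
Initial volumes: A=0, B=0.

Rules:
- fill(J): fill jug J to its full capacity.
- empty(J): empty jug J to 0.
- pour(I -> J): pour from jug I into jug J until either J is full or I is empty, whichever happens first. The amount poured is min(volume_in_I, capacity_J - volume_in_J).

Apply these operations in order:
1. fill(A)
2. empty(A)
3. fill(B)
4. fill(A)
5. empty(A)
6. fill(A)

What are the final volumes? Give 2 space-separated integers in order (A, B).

Step 1: fill(A) -> (A=3 B=0)
Step 2: empty(A) -> (A=0 B=0)
Step 3: fill(B) -> (A=0 B=8)
Step 4: fill(A) -> (A=3 B=8)
Step 5: empty(A) -> (A=0 B=8)
Step 6: fill(A) -> (A=3 B=8)

Answer: 3 8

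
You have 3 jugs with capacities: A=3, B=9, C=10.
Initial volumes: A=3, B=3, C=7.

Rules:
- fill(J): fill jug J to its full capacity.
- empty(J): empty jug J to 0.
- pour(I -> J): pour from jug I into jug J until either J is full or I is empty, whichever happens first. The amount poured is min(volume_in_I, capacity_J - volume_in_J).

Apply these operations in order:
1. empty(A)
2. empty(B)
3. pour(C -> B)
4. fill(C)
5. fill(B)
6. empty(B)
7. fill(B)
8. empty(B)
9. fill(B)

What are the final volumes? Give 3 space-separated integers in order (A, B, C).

Answer: 0 9 10

Derivation:
Step 1: empty(A) -> (A=0 B=3 C=7)
Step 2: empty(B) -> (A=0 B=0 C=7)
Step 3: pour(C -> B) -> (A=0 B=7 C=0)
Step 4: fill(C) -> (A=0 B=7 C=10)
Step 5: fill(B) -> (A=0 B=9 C=10)
Step 6: empty(B) -> (A=0 B=0 C=10)
Step 7: fill(B) -> (A=0 B=9 C=10)
Step 8: empty(B) -> (A=0 B=0 C=10)
Step 9: fill(B) -> (A=0 B=9 C=10)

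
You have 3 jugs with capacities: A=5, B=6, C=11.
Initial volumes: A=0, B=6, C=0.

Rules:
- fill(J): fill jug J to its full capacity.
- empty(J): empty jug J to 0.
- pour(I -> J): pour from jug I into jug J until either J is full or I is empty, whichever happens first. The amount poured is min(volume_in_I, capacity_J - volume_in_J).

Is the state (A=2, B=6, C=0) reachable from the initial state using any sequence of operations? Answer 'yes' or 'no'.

Answer: yes

Derivation:
BFS from (A=0, B=6, C=0):
  1. pour(B -> A) -> (A=5 B=1 C=0)
  2. empty(A) -> (A=0 B=1 C=0)
  3. pour(B -> A) -> (A=1 B=0 C=0)
  4. fill(B) -> (A=1 B=6 C=0)
  5. pour(B -> A) -> (A=5 B=2 C=0)
  6. empty(A) -> (A=0 B=2 C=0)
  7. pour(B -> A) -> (A=2 B=0 C=0)
  8. fill(B) -> (A=2 B=6 C=0)
Target reached → yes.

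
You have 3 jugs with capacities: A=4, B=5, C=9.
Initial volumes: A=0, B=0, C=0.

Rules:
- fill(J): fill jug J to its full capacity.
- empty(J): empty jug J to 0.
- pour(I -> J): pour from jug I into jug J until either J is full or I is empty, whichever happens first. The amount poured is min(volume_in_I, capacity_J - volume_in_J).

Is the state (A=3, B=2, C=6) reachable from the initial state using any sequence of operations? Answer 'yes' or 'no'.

Answer: no

Derivation:
BFS explored all 204 reachable states.
Reachable set includes: (0,0,0), (0,0,1), (0,0,2), (0,0,3), (0,0,4), (0,0,5), (0,0,6), (0,0,7), (0,0,8), (0,0,9), (0,1,0), (0,1,1) ...
Target (A=3, B=2, C=6) not in reachable set → no.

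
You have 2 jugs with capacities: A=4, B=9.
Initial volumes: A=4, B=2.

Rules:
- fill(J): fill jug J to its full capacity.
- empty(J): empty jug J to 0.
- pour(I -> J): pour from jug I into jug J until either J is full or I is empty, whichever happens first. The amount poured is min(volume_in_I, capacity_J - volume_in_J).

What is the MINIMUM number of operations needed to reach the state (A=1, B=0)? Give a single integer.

BFS from (A=4, B=2). One shortest path:
  1. pour(A -> B) -> (A=0 B=6)
  2. fill(A) -> (A=4 B=6)
  3. pour(A -> B) -> (A=1 B=9)
  4. empty(B) -> (A=1 B=0)
Reached target in 4 moves.

Answer: 4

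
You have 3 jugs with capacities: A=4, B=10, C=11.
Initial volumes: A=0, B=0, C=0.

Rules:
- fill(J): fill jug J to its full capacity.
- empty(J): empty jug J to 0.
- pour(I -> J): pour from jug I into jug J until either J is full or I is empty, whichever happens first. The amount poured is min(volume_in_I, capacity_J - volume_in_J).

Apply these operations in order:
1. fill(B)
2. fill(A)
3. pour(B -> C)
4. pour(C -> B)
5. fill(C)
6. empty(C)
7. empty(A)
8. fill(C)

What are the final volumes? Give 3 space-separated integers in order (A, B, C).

Step 1: fill(B) -> (A=0 B=10 C=0)
Step 2: fill(A) -> (A=4 B=10 C=0)
Step 3: pour(B -> C) -> (A=4 B=0 C=10)
Step 4: pour(C -> B) -> (A=4 B=10 C=0)
Step 5: fill(C) -> (A=4 B=10 C=11)
Step 6: empty(C) -> (A=4 B=10 C=0)
Step 7: empty(A) -> (A=0 B=10 C=0)
Step 8: fill(C) -> (A=0 B=10 C=11)

Answer: 0 10 11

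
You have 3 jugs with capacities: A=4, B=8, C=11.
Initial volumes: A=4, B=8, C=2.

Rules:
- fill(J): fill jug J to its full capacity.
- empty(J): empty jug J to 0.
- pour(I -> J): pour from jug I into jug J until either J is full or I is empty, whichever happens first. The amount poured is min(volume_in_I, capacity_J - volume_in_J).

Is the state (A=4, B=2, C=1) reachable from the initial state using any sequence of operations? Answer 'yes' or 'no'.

BFS from (A=4, B=8, C=2):
  1. empty(A) -> (A=0 B=8 C=2)
  2. pour(C -> A) -> (A=2 B=8 C=0)
  3. pour(B -> C) -> (A=2 B=0 C=8)
  4. fill(B) -> (A=2 B=8 C=8)
  5. pour(B -> A) -> (A=4 B=6 C=8)
  6. pour(A -> C) -> (A=1 B=6 C=11)
  7. empty(C) -> (A=1 B=6 C=0)
  8. pour(A -> C) -> (A=0 B=6 C=1)
  9. pour(B -> A) -> (A=4 B=2 C=1)
Target reached → yes.

Answer: yes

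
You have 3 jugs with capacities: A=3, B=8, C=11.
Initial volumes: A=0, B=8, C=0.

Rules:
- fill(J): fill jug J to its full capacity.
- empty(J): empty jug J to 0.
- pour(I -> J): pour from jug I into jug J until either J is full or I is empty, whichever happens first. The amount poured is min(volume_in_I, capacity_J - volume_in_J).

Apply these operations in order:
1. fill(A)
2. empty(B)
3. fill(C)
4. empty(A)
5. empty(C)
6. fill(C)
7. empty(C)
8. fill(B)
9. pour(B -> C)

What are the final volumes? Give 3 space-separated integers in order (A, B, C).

Answer: 0 0 8

Derivation:
Step 1: fill(A) -> (A=3 B=8 C=0)
Step 2: empty(B) -> (A=3 B=0 C=0)
Step 3: fill(C) -> (A=3 B=0 C=11)
Step 4: empty(A) -> (A=0 B=0 C=11)
Step 5: empty(C) -> (A=0 B=0 C=0)
Step 6: fill(C) -> (A=0 B=0 C=11)
Step 7: empty(C) -> (A=0 B=0 C=0)
Step 8: fill(B) -> (A=0 B=8 C=0)
Step 9: pour(B -> C) -> (A=0 B=0 C=8)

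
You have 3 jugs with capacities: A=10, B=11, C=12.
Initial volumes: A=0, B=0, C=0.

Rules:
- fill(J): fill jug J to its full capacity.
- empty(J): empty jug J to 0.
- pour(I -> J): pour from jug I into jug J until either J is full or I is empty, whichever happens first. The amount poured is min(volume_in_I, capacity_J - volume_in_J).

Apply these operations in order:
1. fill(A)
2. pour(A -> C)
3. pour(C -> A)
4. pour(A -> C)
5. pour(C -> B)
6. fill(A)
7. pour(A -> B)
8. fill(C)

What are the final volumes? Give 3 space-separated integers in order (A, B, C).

Step 1: fill(A) -> (A=10 B=0 C=0)
Step 2: pour(A -> C) -> (A=0 B=0 C=10)
Step 3: pour(C -> A) -> (A=10 B=0 C=0)
Step 4: pour(A -> C) -> (A=0 B=0 C=10)
Step 5: pour(C -> B) -> (A=0 B=10 C=0)
Step 6: fill(A) -> (A=10 B=10 C=0)
Step 7: pour(A -> B) -> (A=9 B=11 C=0)
Step 8: fill(C) -> (A=9 B=11 C=12)

Answer: 9 11 12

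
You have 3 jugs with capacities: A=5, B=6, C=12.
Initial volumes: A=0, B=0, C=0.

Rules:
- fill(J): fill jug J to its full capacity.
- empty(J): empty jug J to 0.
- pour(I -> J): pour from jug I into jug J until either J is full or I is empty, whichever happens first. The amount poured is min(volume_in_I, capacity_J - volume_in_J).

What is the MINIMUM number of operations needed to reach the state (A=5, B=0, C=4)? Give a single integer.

Answer: 7

Derivation:
BFS from (A=0, B=0, C=0). One shortest path:
  1. fill(A) -> (A=5 B=0 C=0)
  2. pour(A -> B) -> (A=0 B=5 C=0)
  3. fill(A) -> (A=5 B=5 C=0)
  4. pour(A -> B) -> (A=4 B=6 C=0)
  5. empty(B) -> (A=4 B=0 C=0)
  6. pour(A -> C) -> (A=0 B=0 C=4)
  7. fill(A) -> (A=5 B=0 C=4)
Reached target in 7 moves.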